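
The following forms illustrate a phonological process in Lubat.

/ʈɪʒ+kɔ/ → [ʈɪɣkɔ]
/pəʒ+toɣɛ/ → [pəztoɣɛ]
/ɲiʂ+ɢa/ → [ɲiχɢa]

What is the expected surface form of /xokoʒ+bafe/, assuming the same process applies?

The data show regressive place assimilation: /ʒ/ → [ɣ] before /k/; /ʒ/ → [z] before /t/; /ʂ/ → [χ] before /ɢ/. In each pair only place changes, matching the following consonant, while manner and voice stay constant.
The rule targets /ʒ/ (voiced postalveolar fricative), which sits before the trigger /b/ (bilabial).
The voiced bilabial fricative is [β], so /ʒ/ → [β].

[xokoβbafe]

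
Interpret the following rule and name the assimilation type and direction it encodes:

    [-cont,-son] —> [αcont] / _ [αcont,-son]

The rule copies [cont] (continuancy) from the environment onto the target stops; since [±cont] encodes the stop/fricative manner contrast, the assimilating dimension is manner.
The conditioning segment sits to the right of the focus bar, meaning the trigger follows the segment that changes — regressive assimilation.

regressive manner assimilation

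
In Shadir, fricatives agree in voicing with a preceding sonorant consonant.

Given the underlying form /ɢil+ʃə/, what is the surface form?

[ɢilʒə]

/ʃ/ is a voiceless postalveolar fricative. The preceding trigger /l/ is voiced, so /ʃ/ must become voiced as well.
Changing only its voicing to voiced gives [ʒ] — the voiced postalveolar fricative.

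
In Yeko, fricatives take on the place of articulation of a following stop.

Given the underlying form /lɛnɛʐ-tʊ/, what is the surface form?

[lɛnɛztʊ]

The rule targets /ʐ/ (voiced retroflex fricative), which sits before the trigger /t/ (alveolar).
Changing only its place to alveolar gives [z] — the voiced alveolar fricative.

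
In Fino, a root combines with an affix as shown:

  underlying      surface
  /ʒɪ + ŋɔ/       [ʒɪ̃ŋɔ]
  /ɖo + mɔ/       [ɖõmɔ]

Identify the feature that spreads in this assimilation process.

nasality

The vowel /ɪ/ surfaces as nasalised [ɪ̃] next to the following nasal /ŋ/ — it has acquired the [+nasal] feature of its neighbour.
Likewise in the remaining data: /o/ → [õ] before /m/ — each time a vowel is nasalised next to a following nasal.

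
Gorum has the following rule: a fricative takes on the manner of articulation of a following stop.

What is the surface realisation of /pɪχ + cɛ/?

[pɪqcɛ]

/χ/ is a voiceless uvular fricative. The following trigger /c/ is a stop, so /χ/ must become a stop as well.
The voiceless uvular stop is [q], so /χ/ → [q].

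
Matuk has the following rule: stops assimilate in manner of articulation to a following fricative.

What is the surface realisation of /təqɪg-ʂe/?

/g/ is a voiced velar stop. The following trigger /ʂ/ is a fricative, so /g/ must become a fricative as well.
Changing only its manner to fricative gives [ɣ] — the voiced velar fricative.

[təqɪɣʂe]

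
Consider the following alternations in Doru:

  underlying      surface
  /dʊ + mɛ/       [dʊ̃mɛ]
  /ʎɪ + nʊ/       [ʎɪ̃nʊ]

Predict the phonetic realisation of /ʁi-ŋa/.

The data show regressive nasality assimilation (vowel nasalisation): /ʊ/ → [ʊ̃] before /m/; /ɪ/ → [ɪ̃] before /n/ — a vowel is nasalised by an immediately following nasal consonant.
The vowel /i/ is adjacent to the following nasal /ŋ/, so it acquires [+nasal] and surfaces as [ĩ].

[ʁĩŋa]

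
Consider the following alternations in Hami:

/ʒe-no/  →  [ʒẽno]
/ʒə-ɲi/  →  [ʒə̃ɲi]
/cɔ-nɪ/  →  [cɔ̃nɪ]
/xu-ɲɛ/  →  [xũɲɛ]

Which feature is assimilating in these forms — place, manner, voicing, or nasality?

nasality

The vowel /e/ surfaces as nasalised [ẽ] next to the following nasal /n/ — it has acquired the [+nasal] feature of its neighbour.
The other forms show the same pattern: /ə/ → [ə̃] before /ɲ/; /ɔ/ → [ɔ̃] before /n/; /u/ → [ũ] before /ɲ/ — each time a vowel is nasalised next to a following nasal.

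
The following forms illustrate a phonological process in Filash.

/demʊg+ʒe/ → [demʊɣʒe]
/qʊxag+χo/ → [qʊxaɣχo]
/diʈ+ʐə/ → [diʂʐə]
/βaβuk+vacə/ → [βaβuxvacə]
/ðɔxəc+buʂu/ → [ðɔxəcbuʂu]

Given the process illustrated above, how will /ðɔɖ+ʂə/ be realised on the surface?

[ðɔʐʂə]

The data show regressive manner assimilation: /g/ → [ɣ] before /ʒ/; /g/ → [ɣ] before /χ/; /ʈ/ → [ʂ] before /ʐ/; /k/ → [x] before /v/. In each pair only manner changes, matching the following consonant, while place and voice stay constant.
Nothing changes in [ðɔxəcbuʂu]: there the adjacent consonants already agree in manner (/c/ and /b/ are both stops), so this form is consistent with the same rule.
/ɖ/ is a voiced retroflex stop. The following trigger /ʂ/ is a fricative, so /ɖ/ must become a fricative as well.
The voiced retroflex fricative is [ʐ], so /ɖ/ → [ʐ].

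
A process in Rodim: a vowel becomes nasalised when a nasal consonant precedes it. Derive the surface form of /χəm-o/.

[χəmõ]

/o/ sits next to the nasal /m/ and is therefore nasalised to [õ].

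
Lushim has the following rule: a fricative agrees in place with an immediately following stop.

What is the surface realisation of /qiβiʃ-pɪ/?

The rule targets /ʃ/ (voiceless postalveolar fricative), which sits before the trigger /p/ (bilabial).
A voiceless bilabial fricative is [ɸ], so the surface segment is [ɸ].

[qiβiɸpɪ]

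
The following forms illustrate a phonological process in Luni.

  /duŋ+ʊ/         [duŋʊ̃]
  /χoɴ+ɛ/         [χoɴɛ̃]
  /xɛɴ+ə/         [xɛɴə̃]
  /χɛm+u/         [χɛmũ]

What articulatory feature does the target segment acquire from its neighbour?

nasality

The vowel /ʊ/ surfaces as nasalised [ʊ̃] next to the preceding nasal /ŋ/ — it has acquired the [+nasal] feature of its neighbour.
Likewise in the remaining data: /ɛ/ → [ɛ̃] after /ɴ/; /ə/ → [ə̃] after /ɴ/; /u/ → [ũ] after /m/ — each time a vowel is nasalised next to a preceding nasal.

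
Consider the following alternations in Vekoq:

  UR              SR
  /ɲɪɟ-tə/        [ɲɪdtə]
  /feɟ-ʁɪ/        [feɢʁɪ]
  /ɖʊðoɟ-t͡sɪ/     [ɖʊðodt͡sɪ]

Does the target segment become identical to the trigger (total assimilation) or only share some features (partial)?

The segment that alternates is /ɟ/, which surfaces as [d] when adjacent to /t/.
/ɟ/ is palatal while /t/ is alveolar; the output [d] is alveolar, matching the trigger — so the feature that spreads is place.
Manner and voice are unchanged, so the assimilation is partial, not total.
Checking the remaining alternations: /ɟ/ → [ɢ] before /ʁ/ (palatal → uvular, matching uvular); /ɟ/ → [d] before /t͡s/ (palatal → alveolar, matching alveolar) — only place changes, and always toward the following segment.

partial assimilation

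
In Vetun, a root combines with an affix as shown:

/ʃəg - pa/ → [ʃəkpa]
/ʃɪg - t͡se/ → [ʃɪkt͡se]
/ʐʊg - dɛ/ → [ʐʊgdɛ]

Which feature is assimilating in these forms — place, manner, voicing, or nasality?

The segment that alternates is /g/, which surfaces as [k] when adjacent to /p/.
/g/ is voiced while /p/ is voiceless; the output [k] is voiceless, matching the trigger — so the feature that spreads is voicing.
The same holds elsewhere in the data: /g/ → [k] before /t͡s/ (voiced → voiceless, matching voiceless) — only voicing changes, and always toward the following segment.
No alternation appears in [ʐʊgdɛ]: there the adjacent consonants already agree in voicing (/g/ and /d/ are both voiced), so this form is consistent with the same rule.

voicing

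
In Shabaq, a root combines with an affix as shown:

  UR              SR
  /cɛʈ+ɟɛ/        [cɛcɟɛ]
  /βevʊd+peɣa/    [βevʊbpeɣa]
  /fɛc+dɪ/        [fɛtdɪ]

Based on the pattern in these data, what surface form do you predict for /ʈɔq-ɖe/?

The data show regressive place assimilation: /ʈ/ → [c] before /ɟ/; /d/ → [b] before /p/; /c/ → [t] before /d/. In each pair only place changes, matching the following consonant, while manner and voice stay constant.
The rule targets /q/ (voiceless uvular stop), which sits before the trigger /ɖ/ (retroflex).
The voiceless retroflex stop is [ʈ], so /q/ → [ʈ].

[ʈɔʈɖe]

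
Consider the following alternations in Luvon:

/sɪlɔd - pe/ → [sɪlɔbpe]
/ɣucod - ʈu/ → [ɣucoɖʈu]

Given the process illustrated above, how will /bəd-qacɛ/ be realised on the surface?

[bəɢqacɛ]

The data show regressive place assimilation: /d/ → [b] before /p/; /d/ → [ɖ] before /ʈ/. In each pair only place changes, matching the following consonant, while manner and voice stay constant.
The rule targets /d/ (voiced alveolar stop), which sits before the trigger /q/ (uvular).
Changing only its place to uvular gives [ɢ] — the voiced uvular stop.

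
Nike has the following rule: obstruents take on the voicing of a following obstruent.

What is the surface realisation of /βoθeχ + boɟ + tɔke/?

[βoθeʁboctɔke]

/χ/ is a voiceless uvular fricative. The following trigger /b/ is voiced, so /χ/ must become voiced as well.
The voiced uvular fricative is [ʁ], so /χ/ → [ʁ].
The same rule applies at the second boundary: /ɟ/ → [c] next to /t/.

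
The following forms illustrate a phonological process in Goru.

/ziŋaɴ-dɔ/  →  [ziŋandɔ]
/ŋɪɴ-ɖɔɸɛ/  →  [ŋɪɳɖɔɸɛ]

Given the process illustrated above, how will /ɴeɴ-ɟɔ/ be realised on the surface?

[ɴeɲɟɔ]

The data show regressive place assimilation: /ɴ/ → [n] before /d/; /ɴ/ → [ɳ] before /ɖ/. In each pair only place changes, matching the following consonant, while manner and voice stay constant.
/ɴ/ is a voiced uvular nasal. The following trigger /ɟ/ is palatal, so /ɴ/ must become palatal as well.
A voiced palatal nasal is [ɲ], so the surface segment is [ɲ].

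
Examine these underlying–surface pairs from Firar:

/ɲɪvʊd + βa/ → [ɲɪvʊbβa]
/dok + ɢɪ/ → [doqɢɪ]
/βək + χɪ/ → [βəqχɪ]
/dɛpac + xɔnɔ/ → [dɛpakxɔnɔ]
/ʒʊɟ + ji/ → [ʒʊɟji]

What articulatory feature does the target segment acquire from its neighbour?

The segment that alternates is /d/, which surfaces as [b] when adjacent to /β/.
The change alveolar → bilabial matches the place of the following /β/, identifying this as place assimilation.
The other alternating forms pattern the same way: /k/ → [q] before /ɢ/ (velar → uvular, matching uvular); /k/ → [q] before /χ/ (velar → uvular, matching uvular); /c/ → [k] before /x/ (palatal → velar, matching velar) — only place changes, and always toward the following segment.
Nothing changes in [ʒʊɟji]: there the adjacent consonants already agree in place (/ɟ/ and /j/ are both palatal), so this form is consistent with the same rule.

place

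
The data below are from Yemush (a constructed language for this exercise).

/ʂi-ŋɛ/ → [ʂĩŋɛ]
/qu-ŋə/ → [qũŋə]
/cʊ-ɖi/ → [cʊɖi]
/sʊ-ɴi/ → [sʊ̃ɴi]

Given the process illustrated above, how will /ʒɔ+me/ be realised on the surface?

[ʒɔ̃me]

The data show regressive nasality assimilation (vowel nasalisation): /i/ → [ĩ] before /ŋ/; /u/ → [ũ] before /ŋ/; /ʊ/ → [ʊ̃] before /ɴ/ — a vowel is nasalised by an immediately following nasal consonant.
No change occurs in [cʊɖi] because the vowel at the boundary is adjacent to an oral consonant, not a nasal (/ʊ/ next to /ɖ/).
/ɔ/ sits next to the nasal /m/ and is therefore nasalised to [ɔ̃].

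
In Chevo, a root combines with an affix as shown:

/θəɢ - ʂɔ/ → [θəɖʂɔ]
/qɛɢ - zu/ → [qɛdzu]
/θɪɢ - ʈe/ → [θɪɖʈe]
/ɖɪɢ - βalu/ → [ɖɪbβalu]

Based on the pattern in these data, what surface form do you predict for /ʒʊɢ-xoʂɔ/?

[ʒʊgxoʂɔ]

The data show regressive place assimilation: /ɢ/ → [ɖ] before /ʂ/; /ɢ/ → [d] before /z/; /ɢ/ → [ɖ] before /ʈ/; /ɢ/ → [b] before /β/. In each pair only place changes, matching the following consonant, while manner and voice stay constant.
/ɢ/ is a voiced uvular stop. The following trigger /x/ is velar, so /ɢ/ must become velar as well.
Changing only its place to velar gives [g] — the voiced velar stop.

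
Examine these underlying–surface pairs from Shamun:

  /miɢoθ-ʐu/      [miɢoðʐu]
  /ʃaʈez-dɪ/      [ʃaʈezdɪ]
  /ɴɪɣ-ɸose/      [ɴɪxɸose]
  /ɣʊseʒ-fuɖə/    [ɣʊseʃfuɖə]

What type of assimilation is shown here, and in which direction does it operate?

The segment that alternates is /θ/, which surfaces as [ð] when adjacent to /ʐ/.
The change voiceless → voiced matches the voicing of the following /ʐ/, identifying this as voicing assimilation.
Place and manner are unchanged, so the assimilation is partial, not total.
The other alternating forms pattern the same way: /ɣ/ → [x] before /ɸ/ (voiced → voiceless, matching voiceless); /ʒ/ → [ʃ] before /f/ (voiced → voiceless, matching voiceless) — only voicing changes, and always toward the following segment.
No alternation appears in [ʃaʈezdɪ]: there the adjacent consonants already agree in voicing (/z/ and /d/ are both voiced), so this form is consistent with the same rule.
The trigger is the following segment, so the direction is regressive (anticipatory).

regressive voicing assimilation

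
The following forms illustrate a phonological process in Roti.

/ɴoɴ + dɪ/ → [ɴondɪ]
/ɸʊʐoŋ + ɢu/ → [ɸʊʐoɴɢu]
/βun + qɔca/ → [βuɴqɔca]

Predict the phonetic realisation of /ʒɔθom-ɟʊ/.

[ʒɔθoɲɟʊ]

The data show regressive place assimilation: /ɴ/ → [n] before /d/; /ŋ/ → [ɴ] before /ɢ/; /n/ → [ɴ] before /q/. In each pair only place changes, matching the following consonant, while manner and voice stay constant.
/m/ is a voiced bilabial nasal. The following trigger /ɟ/ is palatal, so /m/ must become palatal as well.
Changing only its place to palatal gives [ɲ] — the voiced palatal nasal.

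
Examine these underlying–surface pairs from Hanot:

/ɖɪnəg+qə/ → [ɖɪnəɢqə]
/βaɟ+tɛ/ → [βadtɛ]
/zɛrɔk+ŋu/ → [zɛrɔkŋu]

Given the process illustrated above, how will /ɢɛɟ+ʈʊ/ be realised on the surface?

The data show regressive place assimilation: /g/ → [ɢ] before /q/; /ɟ/ → [d] before /t/. In each pair only place changes, matching the following consonant, while manner and voice stay constant.
No alternation appears in [zɛrɔkŋu]: there the adjacent consonants already agree in place (/k/ and /ŋ/ are both velar), so this form is consistent with the same rule.
/ɟ/ is a voiced palatal stop. The following trigger /ʈ/ is retroflex, so /ɟ/ must become retroflex as well.
The voiced retroflex stop is [ɖ], so /ɟ/ → [ɖ].

[ɢɛɖʈʊ]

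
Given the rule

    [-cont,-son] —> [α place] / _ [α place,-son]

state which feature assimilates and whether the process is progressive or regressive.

regressive place assimilation

The shared variable α links the value of the place features (abbreviated [place]) on the target to the same value on the neighbouring segment, so place is the feature that assimilates.
The conditioning segment sits to the right of the focus bar, meaning the trigger follows the segment that changes — regressive assimilation.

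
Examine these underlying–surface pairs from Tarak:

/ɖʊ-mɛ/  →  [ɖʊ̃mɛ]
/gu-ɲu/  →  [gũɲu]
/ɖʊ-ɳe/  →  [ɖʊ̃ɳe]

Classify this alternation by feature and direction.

The vowel /ʊ/ surfaces as nasalised [ʊ̃] next to the following nasal /m/ — it has acquired the [+nasal] feature of its neighbour.
Likewise in the remaining data: /u/ → [ũ] before /ɲ/; /ʊ/ → [ʊ̃] before /ɳ/ — each time a vowel is nasalised next to a following nasal.
Because the conditioning nasal is to the right of the vowel that changes, the process is regressive (anticipatory).

regressive nasality assimilation (vowel nasalisation)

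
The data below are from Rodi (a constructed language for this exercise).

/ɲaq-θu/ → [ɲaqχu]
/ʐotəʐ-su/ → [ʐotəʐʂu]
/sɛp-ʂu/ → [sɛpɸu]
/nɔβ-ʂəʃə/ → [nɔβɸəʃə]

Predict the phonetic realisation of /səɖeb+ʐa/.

[səɖebβa]

The data show progressive place assimilation: /θ/ → [χ] after /q/; /s/ → [ʂ] after /ʐ/; /ʂ/ → [ɸ] after /p/; /ʂ/ → [ɸ] after /β/. In each pair only place changes, matching the preceding consonant, while manner and voice stay constant.
/ʐ/ is a voiced retroflex fricative. The preceding trigger /b/ is bilabial, so /ʐ/ must become bilabial as well.
A voiced bilabial fricative is [β], so the surface segment is [β].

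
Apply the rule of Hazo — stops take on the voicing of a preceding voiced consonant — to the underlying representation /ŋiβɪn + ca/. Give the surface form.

[ŋiβɪnɟa]

/c/ is a voiceless palatal stop. The preceding trigger /n/ is voiced, so /c/ must become voiced as well.
Changing only its voicing to voiced gives [ɟ] — the voiced palatal stop.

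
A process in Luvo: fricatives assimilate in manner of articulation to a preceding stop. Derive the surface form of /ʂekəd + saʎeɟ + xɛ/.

The rule targets /s/ (voiceless alveolar fricative), which sits after the trigger /d/ (stop).
A voiceless alveolar stop is [t], so the surface segment is [t].
The same rule applies at the second boundary: /x/ → [k] next to /ɟ/.

[ʂekədtaʎeɟkɛ]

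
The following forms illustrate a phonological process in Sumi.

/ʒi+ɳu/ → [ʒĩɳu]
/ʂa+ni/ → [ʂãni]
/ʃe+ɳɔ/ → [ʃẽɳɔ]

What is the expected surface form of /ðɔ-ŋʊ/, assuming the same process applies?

[ðɔ̃ŋʊ]

The data show regressive nasality assimilation (vowel nasalisation): /i/ → [ĩ] before /ɳ/; /a/ → [ã] before /n/; /e/ → [ẽ] before /ɳ/ — a vowel is nasalised by an immediately following nasal consonant.
/ɔ/ sits next to the nasal /ŋ/ and is therefore nasalised to [ɔ̃].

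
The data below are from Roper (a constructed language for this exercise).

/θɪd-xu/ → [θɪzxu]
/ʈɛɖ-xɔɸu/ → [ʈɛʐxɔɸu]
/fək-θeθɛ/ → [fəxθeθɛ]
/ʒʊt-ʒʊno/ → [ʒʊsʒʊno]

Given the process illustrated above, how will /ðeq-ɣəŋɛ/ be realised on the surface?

[ðeχɣəŋɛ]

The data show regressive manner assimilation: /d/ → [z] before /x/; /ɖ/ → [ʐ] before /x/; /k/ → [x] before /θ/; /t/ → [s] before /ʒ/. In each pair only manner changes, matching the following consonant, while place and voice stay constant.
The rule targets /q/ (voiceless uvular stop), which sits before the trigger /ɣ/ (fricative).
The voiceless uvular fricative is [χ], so /q/ → [χ].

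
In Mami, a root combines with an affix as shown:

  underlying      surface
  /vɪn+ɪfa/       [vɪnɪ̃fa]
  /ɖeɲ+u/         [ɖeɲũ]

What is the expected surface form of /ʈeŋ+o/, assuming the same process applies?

[ʈeŋõ]

The data show progressive nasality assimilation (vowel nasalisation): /ɪ/ → [ɪ̃] after /n/; /u/ → [ũ] after /ɲ/ — a vowel is nasalised by an immediately preceding nasal consonant.
/o/ sits next to the nasal /ŋ/ and is therefore nasalised to [õ].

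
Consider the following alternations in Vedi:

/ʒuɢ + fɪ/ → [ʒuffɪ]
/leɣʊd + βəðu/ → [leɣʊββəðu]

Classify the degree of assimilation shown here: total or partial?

total assimilation

The segment that alternates is /ɢ/, which surfaces as [f] when adjacent to /f/.
The output [f] is identical to the trigger /f/ — every feature (place, manner, voicing) has been copied — so this is total assimilation.
The other form behaves the same way: /d/ → [β] before /β/ — in each case the output is a copy of the following consonant.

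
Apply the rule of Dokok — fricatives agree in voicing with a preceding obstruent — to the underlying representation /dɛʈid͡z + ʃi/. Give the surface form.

The rule targets /ʃ/ (voiceless postalveolar fricative), which sits after the trigger /d͡z/ (voiced).
A voiced postalveolar fricative is [ʒ], so the surface segment is [ʒ].

[dɛʈid͡zʒi]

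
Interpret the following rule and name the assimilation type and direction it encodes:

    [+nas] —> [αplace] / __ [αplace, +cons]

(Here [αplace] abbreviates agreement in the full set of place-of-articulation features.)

regressive place assimilation

The rule copies the place features (abbreviated [place]) from the environment onto the target, so the assimilating feature is place.
Since the environment is written after the underscore, the trigger follows the target; the direction is regressive.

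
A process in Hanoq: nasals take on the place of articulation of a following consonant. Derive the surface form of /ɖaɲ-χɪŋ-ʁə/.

/ɲ/ is a voiced palatal nasal. The following trigger /χ/ is uvular, so /ɲ/ must become uvular as well.
A voiced uvular nasal is [ɴ], so the surface segment is [ɴ].
The same rule applies at the second boundary: /ŋ/ → [ɴ] next to /ʁ/.

[ɖaɴχɪɴʁə]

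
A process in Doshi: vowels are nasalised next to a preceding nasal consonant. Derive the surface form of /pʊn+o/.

The vowel /o/ is adjacent to the preceding nasal /n/, so it acquires [+nasal] and surfaces as [õ].

[pʊnõ]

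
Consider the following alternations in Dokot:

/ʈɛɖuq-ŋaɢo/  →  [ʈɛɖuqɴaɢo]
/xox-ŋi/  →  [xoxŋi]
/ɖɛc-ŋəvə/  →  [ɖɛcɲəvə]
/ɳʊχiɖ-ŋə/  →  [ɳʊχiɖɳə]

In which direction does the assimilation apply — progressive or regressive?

progressive

Comparing underlying and surface forms, /ŋ/ → [ɴ] is the alternation; the neighbouring /q/ is constant.
/ŋ/ is velar while /q/ is uvular; the output [ɴ] is uvular, matching the trigger — so the feature that spreads is place.
The same holds elsewhere in the data: /ŋ/ → [ɲ] after /c/ (velar → palatal, matching palatal); /ŋ/ → [ɳ] after /ɖ/ (velar → retroflex, matching retroflex) — only place changes, and always toward the preceding segment.
Nothing changes in [xoxŋi]: there the adjacent consonants already agree in place (/ŋ/ and /x/ are both velar), so this form is consistent with the same rule.
The trigger is the preceding segment, so the direction is progressive (perseverative).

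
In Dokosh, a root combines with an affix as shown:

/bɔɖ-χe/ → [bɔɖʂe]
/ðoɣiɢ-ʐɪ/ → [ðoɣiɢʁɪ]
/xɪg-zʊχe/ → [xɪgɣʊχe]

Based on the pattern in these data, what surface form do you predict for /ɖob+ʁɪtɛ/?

[ɖobβɪtɛ]

The data show progressive place assimilation: /χ/ → [ʂ] after /ɖ/; /ʐ/ → [ʁ] after /ɢ/; /z/ → [ɣ] after /g/. In each pair only place changes, matching the preceding consonant, while manner and voice stay constant.
The rule targets /ʁ/ (voiced uvular fricative), which sits after the trigger /b/ (bilabial).
The voiced bilabial fricative is [β], so /ʁ/ → [β].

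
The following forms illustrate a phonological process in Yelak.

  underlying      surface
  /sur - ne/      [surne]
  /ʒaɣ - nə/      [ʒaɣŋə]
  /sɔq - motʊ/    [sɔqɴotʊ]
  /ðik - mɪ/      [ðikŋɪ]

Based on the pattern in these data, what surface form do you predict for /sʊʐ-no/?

[sʊʐɳo]

The data show progressive place assimilation: /n/ → [ŋ] after /ɣ/; /m/ → [ɴ] after /q/; /m/ → [ŋ] after /k/. In each pair only place changes, matching the preceding consonant, while manner and voice stay constant.
Nothing changes in [surne]: there the adjacent consonants already agree in place (/n/ and /r/ are both alveolar), so this form is consistent with the same rule.
The rule targets /n/ (voiced alveolar nasal), which sits after the trigger /ʐ/ (retroflex).
A voiced retroflex nasal is [ɳ], so the surface segment is [ɳ].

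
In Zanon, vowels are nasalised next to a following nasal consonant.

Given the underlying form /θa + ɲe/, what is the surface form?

[θãɲe]

/a/ sits next to the nasal /ɲ/ and is therefore nasalised to [ã].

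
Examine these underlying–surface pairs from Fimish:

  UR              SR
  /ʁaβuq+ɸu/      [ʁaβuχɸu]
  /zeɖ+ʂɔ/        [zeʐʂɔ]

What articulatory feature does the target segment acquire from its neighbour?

Comparing underlying and surface forms, /q/ → [χ] is the alternation; the neighbouring /ɸ/ is constant.
The change stop → fricative matches the manner of the following /ɸ/, identifying this as manner assimilation.
The same holds elsewhere in the data: /ɖ/ → [ʐ] before /ʂ/ (stop → fricative, matching a fricative) — only manner changes, and always toward the following segment.

manner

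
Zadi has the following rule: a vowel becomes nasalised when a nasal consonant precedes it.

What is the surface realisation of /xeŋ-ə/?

The vowel /ə/ is adjacent to the preceding nasal /ŋ/, so it acquires [+nasal] and surfaces as [ə̃].

[xeŋə̃]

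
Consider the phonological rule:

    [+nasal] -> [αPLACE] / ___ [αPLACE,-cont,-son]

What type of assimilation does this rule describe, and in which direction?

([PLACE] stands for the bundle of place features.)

regressive place assimilation

The shared variable α links the value of the place features (abbreviated [PLACE]) on the target to the same value on the neighbouring segment, so place is the feature that assimilates.
Since the environment is written after the underscore, the trigger follows the target; the direction is regressive.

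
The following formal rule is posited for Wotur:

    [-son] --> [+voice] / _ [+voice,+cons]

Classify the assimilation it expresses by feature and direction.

The target ([-son], obstruents) acquires [+voice] next to a voiced consonant ([+voice,+cons]) — it takes on the voicing of its neighbour, so the feature that spreads is voicing.
The conditioning segment sits to the right of the focus bar, meaning the trigger follows the segment that changes — regressive assimilation.

regressive voicing assimilation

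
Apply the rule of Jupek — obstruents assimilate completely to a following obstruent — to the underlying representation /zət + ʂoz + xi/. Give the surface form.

/t/ is the segment targeted by the rule; it sits immediately before /ʂ/, so it assimilates completely and surfaces as [ʂ].
The same rule applies at the second boundary: /z/ → [x] next to /x/.

[zəʂʂoxxi]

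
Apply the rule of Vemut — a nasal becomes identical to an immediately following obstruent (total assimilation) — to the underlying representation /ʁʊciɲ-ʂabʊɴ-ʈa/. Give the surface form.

/ɲ/ is the segment targeted by the rule; it sits immediately before /ʂ/, so it assimilates completely and surfaces as [ʂ].
At the second juncture, /ɴ/ likewise becomes [ʈ] adjacent to /ʈ/.

[ʁʊciʂʂabʊʈʈa]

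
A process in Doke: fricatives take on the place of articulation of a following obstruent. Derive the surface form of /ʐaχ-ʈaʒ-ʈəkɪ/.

[ʐaʂʈaʐʈəkɪ]

The rule targets /χ/ (voiceless uvular fricative), which sits before the trigger /ʈ/ (retroflex).
The voiceless retroflex fricative is [ʂ], so /χ/ → [ʂ].
At the second juncture, /ʒ/ likewise becomes [ʐ] adjacent to /ʈ/.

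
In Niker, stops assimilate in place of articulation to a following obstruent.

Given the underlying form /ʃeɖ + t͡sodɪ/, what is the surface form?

The rule targets /ɖ/ (voiced retroflex stop), which sits before the trigger /t͡s/ (alveolar).
A voiced alveolar stop is [d], so the surface segment is [d].

[ʃedt͡sodɪ]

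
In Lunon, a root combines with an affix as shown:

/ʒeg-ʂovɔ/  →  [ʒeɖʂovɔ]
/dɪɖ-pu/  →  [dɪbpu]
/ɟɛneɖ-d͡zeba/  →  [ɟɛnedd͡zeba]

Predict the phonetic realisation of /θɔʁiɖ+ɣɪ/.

The data show regressive place assimilation: /g/ → [ɖ] before /ʂ/; /ɖ/ → [b] before /p/; /ɖ/ → [d] before /d͡z/. In each pair only place changes, matching the following consonant, while manner and voice stay constant.
/ɖ/ is a voiced retroflex stop. The following trigger /ɣ/ is velar, so /ɖ/ must become velar as well.
Changing only its place to velar gives [g] — the voiced velar stop.

[θɔʁigɣɪ]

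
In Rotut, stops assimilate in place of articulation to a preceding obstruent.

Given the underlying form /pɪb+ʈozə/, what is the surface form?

[pɪbpozə]

The rule targets /ʈ/ (voiceless retroflex stop), which sits after the trigger /b/ (bilabial).
Changing only its place to bilabial gives [p] — the voiceless bilabial stop.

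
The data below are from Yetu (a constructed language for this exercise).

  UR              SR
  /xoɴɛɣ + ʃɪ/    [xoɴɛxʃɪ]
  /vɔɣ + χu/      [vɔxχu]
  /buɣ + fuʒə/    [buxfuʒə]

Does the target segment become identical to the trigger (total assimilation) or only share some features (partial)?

partial assimilation

Comparing underlying and surface forms, /ɣ/ → [x] is the alternation; the neighbouring /ʃ/ is constant.
The change voiced → voiceless matches the voicing of the following /ʃ/, identifying this as voicing assimilation.
Place and manner are unchanged, so the assimilation is partial, not total.
Checking the remaining alternations: /ɣ/ → [x] before /χ/ (voiced → voiceless, matching voiceless); /ɣ/ → [x] before /f/ (voiced → voiceless, matching voiceless) — only voicing changes, and always toward the following segment.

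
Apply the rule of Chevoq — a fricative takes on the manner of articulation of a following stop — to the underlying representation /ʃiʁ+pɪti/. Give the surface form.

[ʃiɢpɪti]

/ʁ/ is a voiced uvular fricative. The following trigger /p/ is a stop, so /ʁ/ must become a stop as well.
A voiced uvular stop is [ɢ], so the surface segment is [ɢ].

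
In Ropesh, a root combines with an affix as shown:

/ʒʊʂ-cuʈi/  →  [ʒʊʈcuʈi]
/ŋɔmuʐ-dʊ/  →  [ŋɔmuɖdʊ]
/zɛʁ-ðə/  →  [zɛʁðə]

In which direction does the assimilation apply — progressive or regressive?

Underlying /ʂ/ is realised as [ʈ] next to /c/; /c/ itself does not change.
/ʂ/ is a fricative while /c/ is a stop; the output [ʈ] is a stop, matching the trigger — so the feature that spreads is manner.
Checking the remaining alternation: /ʐ/ → [ɖ] before /d/ (fricative → stop, matching a stop) — only manner changes, and always toward the following segment.
No alternation appears in [zɛʁðə]: there the adjacent consonants already agree in manner (/ʁ/ and /ð/ are both fricatives), so this form is consistent with the same rule.
The trigger is the following segment, so the direction is regressive (anticipatory).

regressive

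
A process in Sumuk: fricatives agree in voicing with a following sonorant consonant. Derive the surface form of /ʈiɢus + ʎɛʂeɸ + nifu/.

[ʈiɢuzʎɛʂeβnifu]

/s/ is a voiceless alveolar fricative. The following trigger /ʎ/ is voiced, so /s/ must become voiced as well.
The voiced alveolar fricative is [z], so /s/ → [z].
The same rule applies at the second boundary: /ɸ/ → [β] next to /n/.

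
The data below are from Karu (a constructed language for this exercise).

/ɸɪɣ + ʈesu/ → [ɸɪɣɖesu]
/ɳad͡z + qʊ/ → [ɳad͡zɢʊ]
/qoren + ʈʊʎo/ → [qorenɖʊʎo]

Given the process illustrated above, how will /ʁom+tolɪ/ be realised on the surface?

The data show progressive voicing assimilation: /ʈ/ → [ɖ] after /ɣ/; /q/ → [ɢ] after /d͡z/; /ʈ/ → [ɖ] after /n/. In each pair only voicing changes, matching the preceding consonant, while place and manner stay constant.
/t/ is a voiceless alveolar stop. The preceding trigger /m/ is voiced, so /t/ must become voiced as well.
A voiced alveolar stop is [d], so the surface segment is [d].

[ʁomdolɪ]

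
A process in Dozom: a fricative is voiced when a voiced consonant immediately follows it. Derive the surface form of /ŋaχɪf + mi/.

[ŋaχɪvmi]

/f/ is a voiceless labiodental fricative. The following trigger /m/ is voiced, so /f/ must become voiced as well.
The voiced labiodental fricative is [v], so /f/ → [v].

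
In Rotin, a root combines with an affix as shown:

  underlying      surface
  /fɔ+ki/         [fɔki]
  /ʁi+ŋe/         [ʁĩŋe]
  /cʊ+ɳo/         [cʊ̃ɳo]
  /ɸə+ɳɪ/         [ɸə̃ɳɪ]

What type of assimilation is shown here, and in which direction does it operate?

regressive nasality assimilation (vowel nasalisation)

The vowel /i/ surfaces as nasalised [ĩ] next to the following nasal /ŋ/ — it has acquired the [+nasal] feature of its neighbour.
The other forms show the same pattern: /ʊ/ → [ʊ̃] before /ɳ/; /ə/ → [ə̃] before /ɳ/ — each time a vowel is nasalised next to a following nasal.
No change occurs in [fɔki] because the vowel at the boundary is adjacent to an oral consonant, not a nasal (/ɔ/ next to /k/).
Because the conditioning nasal is to the right of the vowel that changes, the process is regressive (anticipatory).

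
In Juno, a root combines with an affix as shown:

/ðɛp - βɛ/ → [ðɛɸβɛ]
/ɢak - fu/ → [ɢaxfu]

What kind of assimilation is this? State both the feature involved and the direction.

regressive manner assimilation

Comparing underlying and surface forms, /p/ → [ɸ] is the alternation; the neighbouring /β/ is constant.
The change stop → fricative matches the manner of the following /β/, identifying this as manner assimilation.
Place and voice are unchanged, so the assimilation is partial, not total.
The other alternating form patterns the same way: /k/ → [x] before /f/ (stop → fricative, matching a fricative) — only manner changes, and always toward the following segment.
The trigger is the following segment, so the direction is regressive (anticipatory).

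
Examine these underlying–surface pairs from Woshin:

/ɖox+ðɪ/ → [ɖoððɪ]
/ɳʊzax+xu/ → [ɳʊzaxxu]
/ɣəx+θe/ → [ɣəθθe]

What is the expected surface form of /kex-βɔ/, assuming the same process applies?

[keββɔ]

The data show regressive total assimilation (/x/ → [ð] before /ð/; /x/ → [θ] before /θ/): in every case the target segment becomes identical to its following neighbour, copying more than a single feature.
In [ɳʊzaxxu] the two consonants at the boundary are already identical (/x/ + /x/), so the rule applies vacuously and nothing changes.
/x/ is the segment targeted by the rule; it sits immediately before /β/, so it assimilates completely and surfaces as [β].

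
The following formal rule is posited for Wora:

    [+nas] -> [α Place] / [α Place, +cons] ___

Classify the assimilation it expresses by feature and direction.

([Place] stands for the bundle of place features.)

The rule copies the place features (abbreviated [Place]) from the environment onto the target, so the assimilating feature is place.
Since the environment is written before the underscore, the trigger precedes the target; the direction is progressive.

progressive place assimilation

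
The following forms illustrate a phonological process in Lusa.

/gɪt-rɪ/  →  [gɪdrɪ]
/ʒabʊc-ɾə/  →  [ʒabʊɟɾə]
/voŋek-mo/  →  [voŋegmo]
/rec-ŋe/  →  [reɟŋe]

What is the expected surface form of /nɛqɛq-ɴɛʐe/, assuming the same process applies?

[nɛqɛɢɴɛʐe]

The data show regressive voicing assimilation: /t/ → [d] before /r/; /c/ → [ɟ] before /ɾ/; /k/ → [g] before /m/; /c/ → [ɟ] before /ŋ/. In each pair only voicing changes, matching the following consonant, while place and manner stay constant.
/q/ is a voiceless uvular stop. The following trigger /ɴ/ is voiced, so /q/ must become voiced as well.
Changing only its voicing to voiced gives [ɢ] — the voiced uvular stop.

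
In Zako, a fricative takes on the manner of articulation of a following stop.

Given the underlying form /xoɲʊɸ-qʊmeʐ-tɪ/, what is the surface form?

The rule targets /ɸ/ (voiceless bilabial fricative), which sits before the trigger /q/ (stop).
A voiceless bilabial stop is [p], so the surface segment is [p].
The same rule applies at the second boundary: /ʐ/ → [ɖ] next to /t/.

[xoɲʊpqʊmeɖtɪ]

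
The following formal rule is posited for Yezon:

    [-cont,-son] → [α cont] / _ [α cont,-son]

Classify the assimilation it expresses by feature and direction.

The shared variable α links the value of [cont] on the target to that of the neighbouring obstruent. [cont] distinguishes stops from fricatives — a manner-of-articulation feature — so this is manner assimilation.
Since the environment is written after the underscore, the trigger follows the target; the direction is regressive.

regressive manner assimilation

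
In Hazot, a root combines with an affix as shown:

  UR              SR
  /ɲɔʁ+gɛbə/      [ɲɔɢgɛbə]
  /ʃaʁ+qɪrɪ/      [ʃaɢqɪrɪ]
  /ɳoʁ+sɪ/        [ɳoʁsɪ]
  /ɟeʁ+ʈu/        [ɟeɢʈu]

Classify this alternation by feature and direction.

The segment that alternates is /ʁ/, which surfaces as [ɢ] when adjacent to /g/.
/ʁ/ is a fricative while /g/ is a stop; the output [ɢ] is a stop, matching the trigger — so the feature that spreads is manner.
Place and voice are unchanged, so the assimilation is partial, not total.
The same holds elsewhere in the data: /ʁ/ → [ɢ] before /q/ (fricative → stop, matching a stop); /ʁ/ → [ɢ] before /ʈ/ (fricative → stop, matching a stop) — only manner changes, and always toward the following segment.
Nothing changes in [ɳoʁsɪ]: there the adjacent consonants already agree in manner (/ʁ/ and /s/ are both fricatives), so this form is consistent with the same rule.
Since the segment that changes precedes the conditioning segment, the assimilation is regressive.

regressive manner assimilation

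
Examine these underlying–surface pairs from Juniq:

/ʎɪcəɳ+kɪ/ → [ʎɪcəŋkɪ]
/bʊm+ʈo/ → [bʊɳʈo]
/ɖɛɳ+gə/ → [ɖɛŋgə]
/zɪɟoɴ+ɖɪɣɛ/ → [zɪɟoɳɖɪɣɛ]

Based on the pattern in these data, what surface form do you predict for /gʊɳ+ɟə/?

The data show regressive place assimilation: /ɳ/ → [ŋ] before /k/; /m/ → [ɳ] before /ʈ/; /ɳ/ → [ŋ] before /g/; /ɴ/ → [ɳ] before /ɖ/. In each pair only place changes, matching the following consonant, while manner and voice stay constant.
The rule targets /ɳ/ (voiced retroflex nasal), which sits before the trigger /ɟ/ (palatal).
Changing only its place to palatal gives [ɲ] — the voiced palatal nasal.

[gʊɲɟə]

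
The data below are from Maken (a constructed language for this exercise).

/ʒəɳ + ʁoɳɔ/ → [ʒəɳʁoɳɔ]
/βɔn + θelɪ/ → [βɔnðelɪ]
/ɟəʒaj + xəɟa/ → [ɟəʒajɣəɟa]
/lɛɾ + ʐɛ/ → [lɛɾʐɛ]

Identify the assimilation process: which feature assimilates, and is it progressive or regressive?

The segment that alternates is /θ/, which surfaces as [ð] when adjacent to /n/.
/θ/ is voiceless while /n/ is voiced; the output [ð] is voiced, matching the trigger — so the feature that spreads is voicing.
Place and manner are unchanged, so the assimilation is partial, not total.
The other alternating form patterns the same way: /x/ → [ɣ] after /j/ (voiceless → voiced, matching voiced) — only voicing changes, and always toward the preceding segment.
No alternation appears in [ʒəɳʁoɳɔ], [lɛɾʐɛ]: there the adjacent consonants already agree in voicing (/ʁ/ and /ɳ/ are both voiced; /ʐ/ and /ɾ/ are both voiced), so these forms are consistent with the same rule.
The trigger is the preceding segment, so the direction is progressive (perseverative).

progressive voicing assimilation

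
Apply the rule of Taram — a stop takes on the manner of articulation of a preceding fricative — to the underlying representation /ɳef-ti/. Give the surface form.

[ɳefsi]

/t/ is a voiceless alveolar stop. The preceding trigger /f/ is a fricative, so /t/ must become a fricative as well.
A voiceless alveolar fricative is [s], so the surface segment is [s].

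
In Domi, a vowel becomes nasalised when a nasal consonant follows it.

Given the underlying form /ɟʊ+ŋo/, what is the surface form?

/ʊ/ sits next to the nasal /ŋ/ and is therefore nasalised to [ʊ̃].

[ɟʊ̃ŋo]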